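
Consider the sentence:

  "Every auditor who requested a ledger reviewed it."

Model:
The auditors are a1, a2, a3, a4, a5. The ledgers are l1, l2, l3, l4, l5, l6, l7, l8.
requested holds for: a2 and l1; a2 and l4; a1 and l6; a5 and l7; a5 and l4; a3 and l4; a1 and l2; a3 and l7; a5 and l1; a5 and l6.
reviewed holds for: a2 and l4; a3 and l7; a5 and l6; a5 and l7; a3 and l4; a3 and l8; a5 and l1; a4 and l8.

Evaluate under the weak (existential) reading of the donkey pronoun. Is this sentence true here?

False

"it" takes "a ledger" as antecedent — a donkey pronoun bound across the clause boundary.
Weak reading: every auditor a with some requested-ledger has at least one requested-ledger l such that reviewed(a,l).
Per auditor: a1:✗  a2:✓  a3:✓  a5:✓
a1 has no witness among its requested-ledgers.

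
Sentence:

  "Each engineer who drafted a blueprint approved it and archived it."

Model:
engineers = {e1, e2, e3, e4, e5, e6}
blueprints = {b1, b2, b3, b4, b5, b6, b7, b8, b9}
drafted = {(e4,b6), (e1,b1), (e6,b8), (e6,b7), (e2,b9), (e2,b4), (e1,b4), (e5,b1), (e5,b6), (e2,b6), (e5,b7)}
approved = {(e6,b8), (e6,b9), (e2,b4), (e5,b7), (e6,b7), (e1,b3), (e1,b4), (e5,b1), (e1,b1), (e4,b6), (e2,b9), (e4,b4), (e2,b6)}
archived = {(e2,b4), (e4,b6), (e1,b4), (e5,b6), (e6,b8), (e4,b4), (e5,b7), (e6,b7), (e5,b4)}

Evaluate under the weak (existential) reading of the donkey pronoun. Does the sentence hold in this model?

"it" takes "a blueprint" as antecedent — a donkey pronoun bound across the clause boundary.
Weak reading: every engineer e with some drafted-blueprint has at least one drafted-blueprint b such that approved(e,b) ∧ archived(e,b).
Per engineer: e1:✓  e2:✓  e4:✓  e5:✓  e6:✓
Every engineer in the restrictor has a witness.

True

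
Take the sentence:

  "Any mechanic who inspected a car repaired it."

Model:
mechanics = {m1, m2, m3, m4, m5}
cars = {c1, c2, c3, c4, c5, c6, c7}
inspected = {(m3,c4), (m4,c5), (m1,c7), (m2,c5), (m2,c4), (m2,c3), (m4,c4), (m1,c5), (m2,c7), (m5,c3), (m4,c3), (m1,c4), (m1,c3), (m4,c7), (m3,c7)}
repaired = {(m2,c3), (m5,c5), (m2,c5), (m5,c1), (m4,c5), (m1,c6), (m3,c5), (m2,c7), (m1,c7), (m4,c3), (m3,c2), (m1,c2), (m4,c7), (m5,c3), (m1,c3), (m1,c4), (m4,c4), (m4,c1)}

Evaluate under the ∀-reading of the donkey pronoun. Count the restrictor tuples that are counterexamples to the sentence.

"it" takes "a car" as antecedent — a donkey pronoun bound across the clause boundary.
Strong reading: for every (m,c) with inspected(m,c), repaired(m,c).
Restrictor pairs: (m1,c3) ✓  (m1,c4) ✓  (m1,c5) ✗  (m1,c7) ✓  (m2,c3) ✓  (m2,c4) ✗  (m2,c5) ✓  (m2,c7) ✓  (m3,c4) ✗  (m3,c7) ✗  (m4,c3) ✓  (m4,c4) ✓  (m4,c5) ✓  (m4,c7) ✓  (m5,c3) ✓
Counterexamples (restrictor pairs failing the scope): 4.

4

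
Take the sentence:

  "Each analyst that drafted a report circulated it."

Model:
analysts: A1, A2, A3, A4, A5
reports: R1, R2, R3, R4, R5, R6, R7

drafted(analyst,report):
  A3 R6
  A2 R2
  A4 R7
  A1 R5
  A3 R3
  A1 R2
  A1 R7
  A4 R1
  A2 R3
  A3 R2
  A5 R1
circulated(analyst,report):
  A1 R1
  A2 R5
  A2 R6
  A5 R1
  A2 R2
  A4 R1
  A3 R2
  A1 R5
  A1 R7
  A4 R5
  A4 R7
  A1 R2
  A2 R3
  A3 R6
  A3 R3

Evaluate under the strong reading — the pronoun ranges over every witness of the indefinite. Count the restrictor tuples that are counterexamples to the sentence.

0

"it" takes "a report" as antecedent — a donkey pronoun bound across the clause boundary.
Strong reading: for every (a,r) with drafted(a,r), circulated(a,r).
Restrictor pairs: (A1,R2) ✓  (A1,R5) ✓  (A1,R7) ✓  (A2,R2) ✓  (A2,R3) ✓  (A3,R2) ✓  (A3,R3) ✓  (A3,R6) ✓  (A4,R1) ✓  (A4,R7) ✓  (A5,R1) ✓
Counterexamples (restrictor pairs failing the scope): 0.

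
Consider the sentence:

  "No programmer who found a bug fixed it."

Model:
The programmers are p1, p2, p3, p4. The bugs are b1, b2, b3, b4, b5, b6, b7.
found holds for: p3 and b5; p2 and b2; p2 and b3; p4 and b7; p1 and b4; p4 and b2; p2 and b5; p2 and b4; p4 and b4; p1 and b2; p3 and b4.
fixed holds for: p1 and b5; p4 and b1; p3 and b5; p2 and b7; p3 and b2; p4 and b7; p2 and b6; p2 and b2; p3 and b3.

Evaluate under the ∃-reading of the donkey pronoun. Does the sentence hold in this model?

False

"it" takes "a bug" as antecedent — a donkey pronoun bound across the clause boundary.
Truth condition: for no (p,b) with found(p,b) does fixed(p,b) hold.
Restrictor pairs — does the scope hold? (p1,b2):fails  (p1,b4):fails  (p2,b2):holds  (p2,b3):fails  (p2,b4):fails  (p2,b5):fails  (p3,b4):fails  (p3,b5):holds  (p4,b2):fails  (p4,b4):fails  (p4,b7):holds
Scope holds for 3 pair(s), so the sentence is false.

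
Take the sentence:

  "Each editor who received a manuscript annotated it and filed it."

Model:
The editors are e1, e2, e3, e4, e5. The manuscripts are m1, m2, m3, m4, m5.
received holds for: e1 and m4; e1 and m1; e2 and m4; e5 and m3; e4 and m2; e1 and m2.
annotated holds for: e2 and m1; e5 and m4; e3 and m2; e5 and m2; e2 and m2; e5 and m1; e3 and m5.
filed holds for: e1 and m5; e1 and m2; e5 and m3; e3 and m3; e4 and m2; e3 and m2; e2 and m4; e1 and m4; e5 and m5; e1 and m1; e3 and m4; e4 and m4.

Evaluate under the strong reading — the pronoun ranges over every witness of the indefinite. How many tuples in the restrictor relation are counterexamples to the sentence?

"it" takes "a manuscript" as antecedent — a donkey pronoun bound across the clause boundary.
Strong reading: for every (e,m) with received(e,m), annotated(e,m) ∧ filed(e,m).
Restrictor pairs: (e1,m1) ✗  (e1,m2) ✗  (e1,m4) ✗  (e2,m4) ✗  (e4,m2) ✗  (e5,m3) ✗
Counterexamples (restrictor pairs failing the scope): 6.

6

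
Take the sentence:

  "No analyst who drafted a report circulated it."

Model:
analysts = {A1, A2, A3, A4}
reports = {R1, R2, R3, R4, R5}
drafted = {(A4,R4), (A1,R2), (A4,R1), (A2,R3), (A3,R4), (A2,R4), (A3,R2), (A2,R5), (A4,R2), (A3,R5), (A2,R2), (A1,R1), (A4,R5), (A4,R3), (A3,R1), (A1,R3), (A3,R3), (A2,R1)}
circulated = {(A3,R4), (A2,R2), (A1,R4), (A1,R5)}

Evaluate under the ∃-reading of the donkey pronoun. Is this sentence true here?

"it" takes "a report" as antecedent — a donkey pronoun bound across the clause boundary.
Truth condition: for no (a,r) with drafted(a,r) does circulated(a,r) hold.
Restrictor pairs — does the scope hold? (A1,R1):fails  (A1,R2):fails  (A1,R3):fails  (A2,R1):fails  (A2,R2):holds  (A2,R3):fails  (A2,R4):fails  (A2,R5):fails  (A3,R1):fails  (A3,R2):fails  (A3,R3):fails  (A3,R4):holds  (A3,R5):fails  (A4,R1):fails  (A4,R2):fails  (A4,R3):fails  (A4,R4):fails  (A4,R5):fails
Scope holds for 2 pair(s), so the sentence is false.

False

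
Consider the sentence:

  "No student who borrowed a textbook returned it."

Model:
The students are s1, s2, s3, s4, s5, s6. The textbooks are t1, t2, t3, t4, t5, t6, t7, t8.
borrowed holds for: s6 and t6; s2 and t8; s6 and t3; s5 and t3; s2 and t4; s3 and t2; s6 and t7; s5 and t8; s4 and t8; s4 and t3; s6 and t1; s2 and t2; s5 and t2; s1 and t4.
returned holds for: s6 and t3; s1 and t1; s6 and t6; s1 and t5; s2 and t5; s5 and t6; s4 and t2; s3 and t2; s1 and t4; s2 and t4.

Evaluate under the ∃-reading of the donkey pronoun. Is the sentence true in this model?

"it" takes "a textbook" as antecedent — a donkey pronoun bound across the clause boundary.
Truth condition: for no (s,t) with borrowed(s,t) does returned(s,t) hold.
Restrictor pairs — does the scope hold? (s1,t4):holds  (s2,t2):fails  (s2,t4):holds  (s2,t8):fails  (s3,t2):holds  (s4,t3):fails  (s4,t8):fails  (s5,t2):fails  (s5,t3):fails  (s5,t8):fails  (s6,t1):fails  (s6,t3):holds  (s6,t6):holds  (s6,t7):fails
Scope holds for 5 pair(s), so the sentence is false.

False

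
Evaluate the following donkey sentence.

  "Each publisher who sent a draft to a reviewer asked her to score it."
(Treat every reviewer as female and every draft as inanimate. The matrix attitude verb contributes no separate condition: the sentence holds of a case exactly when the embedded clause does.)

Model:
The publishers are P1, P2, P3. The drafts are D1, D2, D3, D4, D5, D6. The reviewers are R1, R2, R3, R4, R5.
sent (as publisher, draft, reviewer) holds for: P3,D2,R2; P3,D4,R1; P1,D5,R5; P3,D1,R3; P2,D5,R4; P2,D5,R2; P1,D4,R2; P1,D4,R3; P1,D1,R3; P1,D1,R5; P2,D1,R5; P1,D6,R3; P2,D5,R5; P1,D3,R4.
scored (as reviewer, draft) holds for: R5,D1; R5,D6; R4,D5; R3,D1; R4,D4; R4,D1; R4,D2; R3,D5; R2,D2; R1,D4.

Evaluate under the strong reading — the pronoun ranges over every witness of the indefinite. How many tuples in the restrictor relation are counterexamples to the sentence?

7

"her" takes "a reviewer" as antecedent and "it" takes "a draft"; both are donkey pronouns co-varying with the restrictor.
Strong reading: for every (p,d,r) with sent(p,d,r), scored(r,d).
Restrictor triples: (P1,D1,R3)→scored(R3,D1) ✓  (P1,D1,R5)→scored(R5,D1) ✓  (P1,D3,R4)→scored(R4,D3) ✗  (P1,D4,R2)→scored(R2,D4) ✗  (P1,D4,R3)→scored(R3,D4) ✗  (P1,D5,R5)→scored(R5,D5) ✗  (P1,D6,R3)→scored(R3,D6) ✗  (P2,D1,R5)→scored(R5,D1) ✓  (P2,D5,R2)→scored(R2,D5) ✗  (P2,D5,R4)→scored(R4,D5) ✓  (P2,D5,R5)→scored(R5,D5) ✗  (P3,D1,R3)→scored(R3,D1) ✓  (P3,D2,R2)→scored(R2,D2) ✓  (P3,D4,R1)→scored(R1,D4) ✓
Counterexamples (restrictor triples failing the scope): 7.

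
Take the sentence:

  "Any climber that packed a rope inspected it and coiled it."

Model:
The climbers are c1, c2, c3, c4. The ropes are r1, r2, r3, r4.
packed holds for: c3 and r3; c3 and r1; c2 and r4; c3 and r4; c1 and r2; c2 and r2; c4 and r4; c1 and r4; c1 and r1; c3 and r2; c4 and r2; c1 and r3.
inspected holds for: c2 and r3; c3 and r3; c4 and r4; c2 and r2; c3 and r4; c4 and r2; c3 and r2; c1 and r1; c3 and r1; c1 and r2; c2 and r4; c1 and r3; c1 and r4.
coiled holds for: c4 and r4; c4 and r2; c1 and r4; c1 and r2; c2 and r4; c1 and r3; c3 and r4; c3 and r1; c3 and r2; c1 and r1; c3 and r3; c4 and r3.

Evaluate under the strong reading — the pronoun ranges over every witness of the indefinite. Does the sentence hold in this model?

False

"it" takes "a rope" as antecedent — a donkey pronoun bound across the clause boundary.
Strong reading: for every (c,r) with packed(c,r), inspected(c,r) ∧ coiled(c,r).
Restrictor pairs: (c1,r1) ✓  (c1,r2) ✓  (c1,r3) ✓  (c1,r4) ✓  (c2,r2) ✗  (c2,r4) ✓  (c3,r1) ✓  (c3,r2) ✓  (c3,r3) ✓  (c3,r4) ✓  (c4,r2) ✓  (c4,r4) ✓
Counterexample: (c2,r2) is in packed but fails the scope.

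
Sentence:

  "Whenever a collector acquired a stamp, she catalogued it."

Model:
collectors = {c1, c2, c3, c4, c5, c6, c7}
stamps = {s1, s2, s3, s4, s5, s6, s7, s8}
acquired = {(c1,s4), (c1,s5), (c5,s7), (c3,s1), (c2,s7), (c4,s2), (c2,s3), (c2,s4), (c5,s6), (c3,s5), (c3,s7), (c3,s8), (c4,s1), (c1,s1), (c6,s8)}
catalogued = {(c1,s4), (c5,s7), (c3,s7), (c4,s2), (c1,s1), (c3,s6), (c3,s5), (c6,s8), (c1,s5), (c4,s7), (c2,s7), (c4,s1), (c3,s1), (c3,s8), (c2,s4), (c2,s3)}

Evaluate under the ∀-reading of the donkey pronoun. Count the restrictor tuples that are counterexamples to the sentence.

"it" takes "a stamp" as antecedent — a donkey pronoun bound across the clause boundary.
Strong reading: for every (c,s) with acquired(c,s), catalogued(c,s).
Restrictor pairs: (c1,s1) ✓  (c1,s4) ✓  (c1,s5) ✓  (c2,s3) ✓  (c2,s4) ✓  (c2,s7) ✓  (c3,s1) ✓  (c3,s5) ✓  (c3,s7) ✓  (c3,s8) ✓  (c4,s1) ✓  (c4,s2) ✓  (c5,s6) ✗  (c5,s7) ✓  (c6,s8) ✓
Counterexamples (restrictor pairs failing the scope): 1.

1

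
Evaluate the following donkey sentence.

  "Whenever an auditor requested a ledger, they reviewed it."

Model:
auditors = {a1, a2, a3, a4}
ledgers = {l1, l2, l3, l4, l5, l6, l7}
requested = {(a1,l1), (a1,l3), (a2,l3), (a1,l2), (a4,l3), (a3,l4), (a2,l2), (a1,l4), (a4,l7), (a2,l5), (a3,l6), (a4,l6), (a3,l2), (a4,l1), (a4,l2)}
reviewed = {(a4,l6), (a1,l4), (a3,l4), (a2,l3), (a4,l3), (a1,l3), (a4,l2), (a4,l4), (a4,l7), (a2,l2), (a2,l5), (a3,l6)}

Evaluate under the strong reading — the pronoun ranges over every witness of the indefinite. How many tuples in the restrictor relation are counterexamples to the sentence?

"it" takes "a ledger" as antecedent — a donkey pronoun bound across the clause boundary.
Strong reading: for every (a,l) with requested(a,l), reviewed(a,l).
Restrictor pairs: (a1,l1) ✗  (a1,l2) ✗  (a1,l3) ✓  (a1,l4) ✓  (a2,l2) ✓  (a2,l3) ✓  (a2,l5) ✓  (a3,l2) ✗  (a3,l4) ✓  (a3,l6) ✓  (a4,l1) ✗  (a4,l2) ✓  (a4,l3) ✓  (a4,l6) ✓  (a4,l7) ✓
Counterexamples (restrictor pairs failing the scope): 4.

4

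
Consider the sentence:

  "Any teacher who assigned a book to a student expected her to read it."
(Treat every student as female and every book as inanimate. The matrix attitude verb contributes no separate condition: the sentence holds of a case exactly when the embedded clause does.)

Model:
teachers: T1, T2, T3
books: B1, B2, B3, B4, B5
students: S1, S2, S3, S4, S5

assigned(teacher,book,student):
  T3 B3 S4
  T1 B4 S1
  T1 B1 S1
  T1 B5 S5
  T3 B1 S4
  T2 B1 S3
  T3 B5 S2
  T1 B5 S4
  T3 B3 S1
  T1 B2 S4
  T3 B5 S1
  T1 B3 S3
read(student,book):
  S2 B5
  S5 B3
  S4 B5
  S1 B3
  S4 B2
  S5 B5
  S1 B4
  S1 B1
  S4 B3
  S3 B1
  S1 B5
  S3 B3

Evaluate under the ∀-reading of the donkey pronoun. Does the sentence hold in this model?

"her" takes "a student" as antecedent and "it" takes "a book"; both are donkey pronouns co-varying with the restrictor.
Strong reading: for every (t,b,s) with assigned(t,b,s), read(s,b).
Restrictor triples: (T1,B1,S1)→read(S1,B1) ✓  (T1,B2,S4)→read(S4,B2) ✓  (T1,B3,S3)→read(S3,B3) ✓  (T1,B4,S1)→read(S1,B4) ✓  (T1,B5,S4)→read(S4,B5) ✓  (T1,B5,S5)→read(S5,B5) ✓  (T2,B1,S3)→read(S3,B1) ✓  (T3,B1,S4)→read(S4,B1) ✗  (T3,B3,S1)→read(S1,B3) ✓  (T3,B3,S4)→read(S4,B3) ✓  (T3,B5,S1)→read(S1,B5) ✓  (T3,B5,S2)→read(S2,B5) ✓
Counterexample: (T3,B1,S4) — read(S4,B1) does not hold.

False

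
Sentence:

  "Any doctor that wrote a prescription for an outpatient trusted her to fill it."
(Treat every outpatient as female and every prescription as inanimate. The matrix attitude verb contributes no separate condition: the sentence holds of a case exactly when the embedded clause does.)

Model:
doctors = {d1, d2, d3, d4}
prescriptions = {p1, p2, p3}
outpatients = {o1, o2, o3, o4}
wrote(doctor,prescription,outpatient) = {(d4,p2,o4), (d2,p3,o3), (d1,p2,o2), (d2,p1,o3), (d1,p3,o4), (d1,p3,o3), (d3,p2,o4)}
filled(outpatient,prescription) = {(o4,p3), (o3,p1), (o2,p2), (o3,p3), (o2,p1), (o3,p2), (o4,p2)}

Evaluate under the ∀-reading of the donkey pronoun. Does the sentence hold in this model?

True

"her" takes "an outpatient" as antecedent and "it" takes "a prescription"; both are donkey pronouns co-varying with the restrictor.
Strong reading: for every (d,p,o) with wrote(d,p,o), filled(o,p).
Restrictor triples: (d1,p2,o2)→filled(o2,p2) ✓  (d1,p3,o3)→filled(o3,p3) ✓  (d1,p3,o4)→filled(o4,p3) ✓  (d2,p1,o3)→filled(o3,p1) ✓  (d2,p3,o3)→filled(o3,p3) ✓  (d3,p2,o4)→filled(o4,p2) ✓  (d4,p2,o4)→filled(o4,p2) ✓
Every restrictor triple satisfies the scope.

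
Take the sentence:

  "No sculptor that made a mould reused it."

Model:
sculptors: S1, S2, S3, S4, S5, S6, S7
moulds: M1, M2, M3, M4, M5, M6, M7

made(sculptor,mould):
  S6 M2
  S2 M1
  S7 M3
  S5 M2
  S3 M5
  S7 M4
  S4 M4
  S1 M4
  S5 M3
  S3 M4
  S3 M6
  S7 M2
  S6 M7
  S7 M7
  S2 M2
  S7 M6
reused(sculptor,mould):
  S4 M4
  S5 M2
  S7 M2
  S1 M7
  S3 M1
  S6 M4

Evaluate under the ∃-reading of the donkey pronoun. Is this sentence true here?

False

"it" takes "a mould" as antecedent — a donkey pronoun bound across the clause boundary.
Truth condition: for no (s,m) with made(s,m) does reused(s,m) hold.
Restrictor pairs — does the scope hold? (S1,M4):fails  (S2,M1):fails  (S2,M2):fails  (S3,M4):fails  (S3,M5):fails  (S3,M6):fails  (S4,M4):holds  (S5,M2):holds  (S5,M3):fails  (S6,M2):fails  (S6,M7):fails  (S7,M2):holds  (S7,M3):fails  (S7,M4):fails  (S7,M6):fails  (S7,M7):fails
Scope holds for 3 pair(s), so the sentence is false.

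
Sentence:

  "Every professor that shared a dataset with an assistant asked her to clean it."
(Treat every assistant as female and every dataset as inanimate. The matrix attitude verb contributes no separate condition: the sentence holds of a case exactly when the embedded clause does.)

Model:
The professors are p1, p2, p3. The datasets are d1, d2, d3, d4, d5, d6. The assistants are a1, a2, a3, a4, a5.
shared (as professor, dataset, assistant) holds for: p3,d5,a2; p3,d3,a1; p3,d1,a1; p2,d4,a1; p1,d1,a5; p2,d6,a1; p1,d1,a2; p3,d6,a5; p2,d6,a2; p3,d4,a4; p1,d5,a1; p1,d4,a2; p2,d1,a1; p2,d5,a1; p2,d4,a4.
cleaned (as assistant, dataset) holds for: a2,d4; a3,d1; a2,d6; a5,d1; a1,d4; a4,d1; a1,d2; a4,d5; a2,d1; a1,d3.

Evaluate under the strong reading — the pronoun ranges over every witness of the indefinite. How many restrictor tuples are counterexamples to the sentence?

"her" takes "an assistant" as antecedent and "it" takes "a dataset"; both are donkey pronouns co-varying with the restrictor.
Strong reading: for every (p,d,a) with shared(p,d,a), cleaned(a,d).
Restrictor triples: (p1,d1,a2)→cleaned(a2,d1) ✓  (p1,d1,a5)→cleaned(a5,d1) ✓  (p1,d4,a2)→cleaned(a2,d4) ✓  (p1,d5,a1)→cleaned(a1,d5) ✗  (p2,d1,a1)→cleaned(a1,d1) ✗  (p2,d4,a1)→cleaned(a1,d4) ✓  (p2,d4,a4)→cleaned(a4,d4) ✗  (p2,d5,a1)→cleaned(a1,d5) ✗  (p2,d6,a1)→cleaned(a1,d6) ✗  (p2,d6,a2)→cleaned(a2,d6) ✓  (p3,d1,a1)→cleaned(a1,d1) ✗  (p3,d3,a1)→cleaned(a1,d3) ✓  (p3,d4,a4)→cleaned(a4,d4) ✗  (p3,d5,a2)→cleaned(a2,d5) ✗  (p3,d6,a5)→cleaned(a5,d6) ✗
Counterexamples (restrictor triples failing the scope): 9.

9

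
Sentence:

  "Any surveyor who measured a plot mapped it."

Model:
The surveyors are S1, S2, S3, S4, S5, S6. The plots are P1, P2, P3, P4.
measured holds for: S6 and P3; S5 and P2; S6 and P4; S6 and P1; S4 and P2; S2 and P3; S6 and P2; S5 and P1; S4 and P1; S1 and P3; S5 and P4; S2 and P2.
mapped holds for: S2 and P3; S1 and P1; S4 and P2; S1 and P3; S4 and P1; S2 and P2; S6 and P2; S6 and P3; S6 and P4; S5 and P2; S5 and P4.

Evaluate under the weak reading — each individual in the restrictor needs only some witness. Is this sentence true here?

"it" takes "a plot" as antecedent — a donkey pronoun bound across the clause boundary.
Weak reading: every surveyor s with some measured-plot has at least one measured-plot p such that mapped(s,p).
Per surveyor: S1:✓  S2:✓  S4:✓  S5:✓  S6:✓
Every surveyor in the restrictor has a witness.

True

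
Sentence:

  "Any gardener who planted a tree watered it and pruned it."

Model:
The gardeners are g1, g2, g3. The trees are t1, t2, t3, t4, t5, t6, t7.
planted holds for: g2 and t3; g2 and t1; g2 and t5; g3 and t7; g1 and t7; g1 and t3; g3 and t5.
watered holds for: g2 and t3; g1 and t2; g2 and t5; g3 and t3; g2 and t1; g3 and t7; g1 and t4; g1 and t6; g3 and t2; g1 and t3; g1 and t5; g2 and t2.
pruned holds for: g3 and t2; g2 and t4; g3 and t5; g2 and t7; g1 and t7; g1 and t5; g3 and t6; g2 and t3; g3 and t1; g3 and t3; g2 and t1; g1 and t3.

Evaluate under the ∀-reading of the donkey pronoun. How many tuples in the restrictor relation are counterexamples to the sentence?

4

"it" takes "a tree" as antecedent — a donkey pronoun bound across the clause boundary.
Strong reading: for every (g,t) with planted(g,t), watered(g,t) ∧ pruned(g,t).
Restrictor pairs: (g1,t3) ✓  (g1,t7) ✗  (g2,t1) ✓  (g2,t3) ✓  (g2,t5) ✗  (g3,t5) ✗  (g3,t7) ✗
Counterexamples (restrictor pairs failing the scope): 4.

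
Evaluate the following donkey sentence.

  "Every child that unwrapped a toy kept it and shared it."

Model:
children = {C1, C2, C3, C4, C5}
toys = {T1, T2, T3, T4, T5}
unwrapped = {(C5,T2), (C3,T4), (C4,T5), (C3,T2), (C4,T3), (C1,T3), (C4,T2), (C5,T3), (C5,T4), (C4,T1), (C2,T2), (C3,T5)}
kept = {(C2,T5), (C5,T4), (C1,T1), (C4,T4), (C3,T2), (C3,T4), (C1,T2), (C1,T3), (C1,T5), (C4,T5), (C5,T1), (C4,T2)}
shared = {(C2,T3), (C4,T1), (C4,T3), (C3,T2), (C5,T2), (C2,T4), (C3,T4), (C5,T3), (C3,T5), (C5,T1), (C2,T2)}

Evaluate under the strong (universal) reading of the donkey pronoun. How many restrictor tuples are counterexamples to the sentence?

"it" takes "a toy" as antecedent — a donkey pronoun bound across the clause boundary.
Strong reading: for every (c,t) with unwrapped(c,t), kept(c,t) ∧ shared(c,t).
Restrictor pairs: (C1,T3) ✗  (C2,T2) ✗  (C3,T2) ✓  (C3,T4) ✓  (C3,T5) ✗  (C4,T1) ✗  (C4,T2) ✗  (C4,T3) ✗  (C4,T5) ✗  (C5,T2) ✗  (C5,T3) ✗  (C5,T4) ✗
Counterexamples (restrictor pairs failing the scope): 10.

10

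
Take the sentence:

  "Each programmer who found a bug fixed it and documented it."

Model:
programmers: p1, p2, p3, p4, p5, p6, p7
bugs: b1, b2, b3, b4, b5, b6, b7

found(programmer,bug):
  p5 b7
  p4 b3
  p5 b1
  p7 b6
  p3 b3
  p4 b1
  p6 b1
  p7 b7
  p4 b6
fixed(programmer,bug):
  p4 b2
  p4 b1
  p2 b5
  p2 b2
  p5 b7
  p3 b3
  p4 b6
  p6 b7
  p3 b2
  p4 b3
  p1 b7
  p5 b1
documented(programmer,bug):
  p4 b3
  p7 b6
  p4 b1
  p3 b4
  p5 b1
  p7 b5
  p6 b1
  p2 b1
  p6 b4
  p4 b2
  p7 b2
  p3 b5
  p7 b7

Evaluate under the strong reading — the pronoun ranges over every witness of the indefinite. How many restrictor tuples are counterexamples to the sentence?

6

"it" takes "a bug" as antecedent — a donkey pronoun bound across the clause boundary.
Strong reading: for every (p,b) with found(p,b), fixed(p,b) ∧ documented(p,b).
Restrictor pairs: (p3,b3) ✗  (p4,b1) ✓  (p4,b3) ✓  (p4,b6) ✗  (p5,b1) ✓  (p5,b7) ✗  (p6,b1) ✗  (p7,b6) ✗  (p7,b7) ✗
Counterexamples (restrictor pairs failing the scope): 6.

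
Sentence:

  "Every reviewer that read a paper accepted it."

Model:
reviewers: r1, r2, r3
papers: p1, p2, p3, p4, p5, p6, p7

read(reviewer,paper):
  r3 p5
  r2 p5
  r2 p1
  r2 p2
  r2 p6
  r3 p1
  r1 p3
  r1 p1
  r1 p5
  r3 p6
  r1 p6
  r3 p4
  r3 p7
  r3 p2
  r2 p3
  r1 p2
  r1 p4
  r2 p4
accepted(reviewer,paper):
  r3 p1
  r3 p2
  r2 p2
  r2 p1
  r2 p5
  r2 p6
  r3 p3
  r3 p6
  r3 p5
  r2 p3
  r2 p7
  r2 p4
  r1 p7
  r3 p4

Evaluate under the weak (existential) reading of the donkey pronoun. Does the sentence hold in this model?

False

"it" takes "a paper" as antecedent — a donkey pronoun bound across the clause boundary.
Weak reading: every reviewer r with some read-paper has at least one read-paper p such that accepted(r,p).
Per reviewer: r1:✗  r2:✓  r3:✓
r1 has no witness among its read-papers.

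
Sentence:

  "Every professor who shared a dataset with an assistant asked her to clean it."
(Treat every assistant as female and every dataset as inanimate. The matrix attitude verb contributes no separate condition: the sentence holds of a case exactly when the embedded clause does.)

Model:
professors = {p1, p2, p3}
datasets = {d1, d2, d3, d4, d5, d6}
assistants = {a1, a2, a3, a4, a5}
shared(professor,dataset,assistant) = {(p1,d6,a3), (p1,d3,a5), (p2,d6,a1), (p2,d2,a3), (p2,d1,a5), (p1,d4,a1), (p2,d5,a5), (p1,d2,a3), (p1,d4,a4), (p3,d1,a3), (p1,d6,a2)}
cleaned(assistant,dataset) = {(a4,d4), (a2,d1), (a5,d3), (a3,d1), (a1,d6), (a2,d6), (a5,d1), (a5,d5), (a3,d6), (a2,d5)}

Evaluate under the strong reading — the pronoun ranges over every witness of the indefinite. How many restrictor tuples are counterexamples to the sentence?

3

"her" takes "an assistant" as antecedent and "it" takes "a dataset"; both are donkey pronouns co-varying with the restrictor.
Strong reading: for every (p,d,a) with shared(p,d,a), cleaned(a,d).
Restrictor triples: (p1,d2,a3)→cleaned(a3,d2) ✗  (p1,d3,a5)→cleaned(a5,d3) ✓  (p1,d4,a1)→cleaned(a1,d4) ✗  (p1,d4,a4)→cleaned(a4,d4) ✓  (p1,d6,a2)→cleaned(a2,d6) ✓  (p1,d6,a3)→cleaned(a3,d6) ✓  (p2,d1,a5)→cleaned(a5,d1) ✓  (p2,d2,a3)→cleaned(a3,d2) ✗  (p2,d5,a5)→cleaned(a5,d5) ✓  (p2,d6,a1)→cleaned(a1,d6) ✓  (p3,d1,a3)→cleaned(a3,d1) ✓
Counterexamples (restrictor triples failing the scope): 3.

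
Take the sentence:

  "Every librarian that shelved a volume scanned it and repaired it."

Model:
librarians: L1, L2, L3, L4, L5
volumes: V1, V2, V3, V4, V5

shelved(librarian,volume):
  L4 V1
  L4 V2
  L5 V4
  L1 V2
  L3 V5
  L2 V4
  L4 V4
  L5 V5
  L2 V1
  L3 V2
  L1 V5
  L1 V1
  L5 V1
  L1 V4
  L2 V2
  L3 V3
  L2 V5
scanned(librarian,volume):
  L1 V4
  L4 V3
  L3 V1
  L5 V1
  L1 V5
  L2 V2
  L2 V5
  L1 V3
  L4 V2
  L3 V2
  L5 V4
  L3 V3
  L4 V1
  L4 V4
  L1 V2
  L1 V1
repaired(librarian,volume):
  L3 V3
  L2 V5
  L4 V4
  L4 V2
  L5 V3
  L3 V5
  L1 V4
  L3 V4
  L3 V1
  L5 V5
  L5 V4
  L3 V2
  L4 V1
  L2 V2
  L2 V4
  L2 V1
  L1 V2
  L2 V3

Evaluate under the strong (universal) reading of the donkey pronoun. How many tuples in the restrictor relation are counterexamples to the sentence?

7

"it" takes "a volume" as antecedent — a donkey pronoun bound across the clause boundary.
Strong reading: for every (l,v) with shelved(l,v), scanned(l,v) ∧ repaired(l,v).
Restrictor pairs: (L1,V1) ✗  (L1,V2) ✓  (L1,V4) ✓  (L1,V5) ✗  (L2,V1) ✗  (L2,V2) ✓  (L2,V4) ✗  (L2,V5) ✓  (L3,V2) ✓  (L3,V3) ✓  (L3,V5) ✗  (L4,V1) ✓  (L4,V2) ✓  (L4,V4) ✓  (L5,V1) ✗  (L5,V4) ✓  (L5,V5) ✗
Counterexamples (restrictor pairs failing the scope): 7.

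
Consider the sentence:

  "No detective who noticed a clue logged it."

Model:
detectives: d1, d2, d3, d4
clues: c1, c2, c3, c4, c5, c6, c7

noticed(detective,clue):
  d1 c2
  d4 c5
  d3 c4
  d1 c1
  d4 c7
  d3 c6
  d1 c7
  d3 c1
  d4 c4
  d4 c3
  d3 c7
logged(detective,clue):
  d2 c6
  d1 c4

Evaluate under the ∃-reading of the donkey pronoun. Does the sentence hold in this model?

True

"it" takes "a clue" as antecedent — a donkey pronoun bound across the clause boundary.
Truth condition: for no (d,c) with noticed(d,c) does logged(d,c) hold.
Restrictor pairs — does the scope hold? (d1,c1):fails  (d1,c2):fails  (d1,c7):fails  (d3,c1):fails  (d3,c4):fails  (d3,c6):fails  (d3,c7):fails  (d4,c3):fails  (d4,c4):fails  (d4,c5):fails  (d4,c7):fails
Scope holds for no restrictor pair, so the sentence is true.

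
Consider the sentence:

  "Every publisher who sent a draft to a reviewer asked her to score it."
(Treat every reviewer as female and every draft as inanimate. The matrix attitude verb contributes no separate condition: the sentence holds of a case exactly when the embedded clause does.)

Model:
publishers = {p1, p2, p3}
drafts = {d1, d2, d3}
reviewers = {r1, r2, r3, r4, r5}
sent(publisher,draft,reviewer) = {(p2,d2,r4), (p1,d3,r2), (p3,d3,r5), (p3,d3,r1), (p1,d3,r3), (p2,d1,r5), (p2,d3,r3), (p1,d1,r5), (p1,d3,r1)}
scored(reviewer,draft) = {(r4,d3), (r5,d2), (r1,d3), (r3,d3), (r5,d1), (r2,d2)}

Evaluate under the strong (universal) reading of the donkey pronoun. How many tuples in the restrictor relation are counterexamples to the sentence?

"her" takes "a reviewer" as antecedent and "it" takes "a draft"; both are donkey pronouns co-varying with the restrictor.
Strong reading: for every (p,d,r) with sent(p,d,r), scored(r,d).
Restrictor triples: (p1,d1,r5)→scored(r5,d1) ✓  (p1,d3,r1)→scored(r1,d3) ✓  (p1,d3,r2)→scored(r2,d3) ✗  (p1,d3,r3)→scored(r3,d3) ✓  (p2,d1,r5)→scored(r5,d1) ✓  (p2,d2,r4)→scored(r4,d2) ✗  (p2,d3,r3)→scored(r3,d3) ✓  (p3,d3,r1)→scored(r1,d3) ✓  (p3,d3,r5)→scored(r5,d3) ✗
Counterexamples (restrictor triples failing the scope): 3.

3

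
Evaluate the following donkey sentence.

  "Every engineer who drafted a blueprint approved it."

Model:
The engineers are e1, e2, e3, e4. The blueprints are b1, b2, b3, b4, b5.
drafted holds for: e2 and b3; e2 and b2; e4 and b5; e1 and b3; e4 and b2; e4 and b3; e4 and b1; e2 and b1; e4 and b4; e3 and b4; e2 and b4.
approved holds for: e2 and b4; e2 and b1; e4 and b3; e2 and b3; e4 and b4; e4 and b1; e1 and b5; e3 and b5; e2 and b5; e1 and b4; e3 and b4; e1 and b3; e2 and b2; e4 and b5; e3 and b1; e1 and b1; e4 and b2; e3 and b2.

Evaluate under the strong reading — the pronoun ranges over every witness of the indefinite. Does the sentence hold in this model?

"it" takes "a blueprint" as antecedent — a donkey pronoun bound across the clause boundary.
Strong reading: for every (e,b) with drafted(e,b), approved(e,b).
Restrictor pairs: (e1,b3) ✓  (e2,b1) ✓  (e2,b2) ✓  (e2,b3) ✓  (e2,b4) ✓  (e3,b4) ✓  (e4,b1) ✓  (e4,b2) ✓  (e4,b3) ✓  (e4,b4) ✓  (e4,b5) ✓
Every restrictor pair satisfies the scope.

True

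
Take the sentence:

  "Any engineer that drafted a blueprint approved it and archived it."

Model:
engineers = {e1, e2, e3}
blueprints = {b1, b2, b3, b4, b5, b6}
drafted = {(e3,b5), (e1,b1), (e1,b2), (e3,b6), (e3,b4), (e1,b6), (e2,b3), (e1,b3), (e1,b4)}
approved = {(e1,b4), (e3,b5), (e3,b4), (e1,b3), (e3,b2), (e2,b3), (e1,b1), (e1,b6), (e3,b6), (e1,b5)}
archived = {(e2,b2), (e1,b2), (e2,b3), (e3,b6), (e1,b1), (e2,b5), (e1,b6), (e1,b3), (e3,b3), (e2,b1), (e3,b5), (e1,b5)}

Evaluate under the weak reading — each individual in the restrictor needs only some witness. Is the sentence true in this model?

True

"it" takes "a blueprint" as antecedent — a donkey pronoun bound across the clause boundary.
Weak reading: every engineer e with some drafted-blueprint has at least one drafted-blueprint b such that approved(e,b) ∧ archived(e,b).
Per engineer: e1:✓  e2:✓  e3:✓
Every engineer in the restrictor has a witness.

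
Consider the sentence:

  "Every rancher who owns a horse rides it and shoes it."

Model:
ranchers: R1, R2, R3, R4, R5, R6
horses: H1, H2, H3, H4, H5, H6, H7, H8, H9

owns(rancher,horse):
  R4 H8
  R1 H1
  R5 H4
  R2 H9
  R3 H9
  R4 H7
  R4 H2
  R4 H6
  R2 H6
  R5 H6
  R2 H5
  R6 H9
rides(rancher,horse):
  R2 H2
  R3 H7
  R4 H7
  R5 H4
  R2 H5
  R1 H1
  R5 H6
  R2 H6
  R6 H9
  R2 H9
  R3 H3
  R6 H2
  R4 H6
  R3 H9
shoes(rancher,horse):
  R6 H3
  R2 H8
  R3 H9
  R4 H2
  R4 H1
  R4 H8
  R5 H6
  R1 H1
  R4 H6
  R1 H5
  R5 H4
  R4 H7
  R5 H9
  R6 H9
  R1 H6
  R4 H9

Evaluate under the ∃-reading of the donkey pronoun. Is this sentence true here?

False

"it" takes "a horse" as antecedent — a donkey pronoun bound across the clause boundary.
Weak reading: every rancher r with some owns-horse has at least one owns-horse h such that rides(r,h) ∧ shoes(r,h).
Per rancher: R1:✓  R2:✗  R3:✓  R4:✓  R5:✓  R6:✓
R2 has no witness among its owns-horses.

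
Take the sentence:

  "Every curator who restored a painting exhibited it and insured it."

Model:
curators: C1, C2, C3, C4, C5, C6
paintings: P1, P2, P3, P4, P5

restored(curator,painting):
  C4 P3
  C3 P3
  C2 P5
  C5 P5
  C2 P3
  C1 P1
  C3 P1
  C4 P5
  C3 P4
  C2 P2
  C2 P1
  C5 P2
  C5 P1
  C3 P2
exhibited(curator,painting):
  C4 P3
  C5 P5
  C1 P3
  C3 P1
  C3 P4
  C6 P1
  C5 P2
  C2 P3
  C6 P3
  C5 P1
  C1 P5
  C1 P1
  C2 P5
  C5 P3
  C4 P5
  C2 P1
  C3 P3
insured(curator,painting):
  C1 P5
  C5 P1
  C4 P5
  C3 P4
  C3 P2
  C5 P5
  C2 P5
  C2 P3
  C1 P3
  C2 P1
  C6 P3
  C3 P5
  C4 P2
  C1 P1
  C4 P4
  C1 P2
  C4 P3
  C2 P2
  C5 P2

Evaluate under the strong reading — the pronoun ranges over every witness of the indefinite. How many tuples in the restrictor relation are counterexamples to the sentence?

4

"it" takes "a painting" as antecedent — a donkey pronoun bound across the clause boundary.
Strong reading: for every (c,p) with restored(c,p), exhibited(c,p) ∧ insured(c,p).
Restrictor pairs: (C1,P1) ✓  (C2,P1) ✓  (C2,P2) ✗  (C2,P3) ✓  (C2,P5) ✓  (C3,P1) ✗  (C3,P2) ✗  (C3,P3) ✗  (C3,P4) ✓  (C4,P3) ✓  (C4,P5) ✓  (C5,P1) ✓  (C5,P2) ✓  (C5,P5) ✓
Counterexamples (restrictor pairs failing the scope): 4.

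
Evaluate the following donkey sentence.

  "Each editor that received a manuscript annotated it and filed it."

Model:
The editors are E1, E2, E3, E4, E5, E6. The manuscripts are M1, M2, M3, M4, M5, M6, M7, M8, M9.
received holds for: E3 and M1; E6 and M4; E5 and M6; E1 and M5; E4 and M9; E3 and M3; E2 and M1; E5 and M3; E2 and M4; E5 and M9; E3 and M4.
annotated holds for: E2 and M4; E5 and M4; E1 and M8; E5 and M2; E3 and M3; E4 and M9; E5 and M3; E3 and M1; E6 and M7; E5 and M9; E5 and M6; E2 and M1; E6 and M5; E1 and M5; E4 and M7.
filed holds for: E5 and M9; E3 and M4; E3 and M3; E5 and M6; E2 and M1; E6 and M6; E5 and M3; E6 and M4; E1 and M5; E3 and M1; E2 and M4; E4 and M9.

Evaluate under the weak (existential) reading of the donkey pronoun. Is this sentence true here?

False

"it" takes "a manuscript" as antecedent — a donkey pronoun bound across the clause boundary.
Weak reading: every editor e with some received-manuscript has at least one received-manuscript m such that annotated(e,m) ∧ filed(e,m).
Per editor: E1:✓  E2:✓  E3:✓  E4:✓  E5:✓  E6:✗
E6 has no witness among its received-manuscripts.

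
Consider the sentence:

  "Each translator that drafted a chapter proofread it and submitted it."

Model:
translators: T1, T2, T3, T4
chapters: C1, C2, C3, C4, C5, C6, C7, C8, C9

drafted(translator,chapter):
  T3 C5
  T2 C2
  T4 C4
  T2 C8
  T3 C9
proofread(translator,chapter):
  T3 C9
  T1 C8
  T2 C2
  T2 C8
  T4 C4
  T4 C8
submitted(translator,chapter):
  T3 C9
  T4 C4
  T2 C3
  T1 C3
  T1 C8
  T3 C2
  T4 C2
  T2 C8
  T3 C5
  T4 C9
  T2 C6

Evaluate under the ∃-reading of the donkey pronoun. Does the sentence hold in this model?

True

"it" takes "a chapter" as antecedent — a donkey pronoun bound across the clause boundary.
Weak reading: every translator t with some drafted-chapter has at least one drafted-chapter c such that proofread(t,c) ∧ submitted(t,c).
Per translator: T2:✓  T3:✓  T4:✓
Every translator in the restrictor has a witness.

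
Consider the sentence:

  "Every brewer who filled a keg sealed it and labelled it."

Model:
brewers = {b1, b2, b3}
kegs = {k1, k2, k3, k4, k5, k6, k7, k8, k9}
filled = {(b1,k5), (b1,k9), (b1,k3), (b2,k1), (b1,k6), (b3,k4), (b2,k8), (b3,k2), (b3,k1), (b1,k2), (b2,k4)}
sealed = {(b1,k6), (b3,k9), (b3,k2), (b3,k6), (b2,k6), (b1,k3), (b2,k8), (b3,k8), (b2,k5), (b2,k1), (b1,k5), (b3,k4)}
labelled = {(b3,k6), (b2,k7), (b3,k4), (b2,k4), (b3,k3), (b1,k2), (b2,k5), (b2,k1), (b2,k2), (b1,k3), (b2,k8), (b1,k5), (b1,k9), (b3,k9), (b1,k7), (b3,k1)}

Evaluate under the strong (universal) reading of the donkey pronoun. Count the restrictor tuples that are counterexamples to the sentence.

"it" takes "a keg" as antecedent — a donkey pronoun bound across the clause boundary.
Strong reading: for every (b,k) with filled(b,k), sealed(b,k) ∧ labelled(b,k).
Restrictor pairs: (b1,k2) ✗  (b1,k3) ✓  (b1,k5) ✓  (b1,k6) ✗  (b1,k9) ✗  (b2,k1) ✓  (b2,k4) ✗  (b2,k8) ✓  (b3,k1) ✗  (b3,k2) ✗  (b3,k4) ✓
Counterexamples (restrictor pairs failing the scope): 6.

6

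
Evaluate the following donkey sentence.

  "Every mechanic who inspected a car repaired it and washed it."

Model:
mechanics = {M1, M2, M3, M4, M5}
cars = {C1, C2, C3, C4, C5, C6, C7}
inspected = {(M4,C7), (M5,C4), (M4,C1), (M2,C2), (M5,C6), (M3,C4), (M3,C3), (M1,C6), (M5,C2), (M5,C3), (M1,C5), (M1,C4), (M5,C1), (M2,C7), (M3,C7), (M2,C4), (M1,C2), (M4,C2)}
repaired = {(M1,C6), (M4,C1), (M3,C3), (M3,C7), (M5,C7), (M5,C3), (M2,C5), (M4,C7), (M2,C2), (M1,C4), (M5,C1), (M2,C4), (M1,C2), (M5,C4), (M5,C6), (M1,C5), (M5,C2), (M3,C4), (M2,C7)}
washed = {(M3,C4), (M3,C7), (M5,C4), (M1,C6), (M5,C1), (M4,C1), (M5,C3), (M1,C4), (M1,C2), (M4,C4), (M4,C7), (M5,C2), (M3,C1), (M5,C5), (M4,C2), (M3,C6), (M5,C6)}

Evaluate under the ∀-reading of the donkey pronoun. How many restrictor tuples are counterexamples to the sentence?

6

"it" takes "a car" as antecedent — a donkey pronoun bound across the clause boundary.
Strong reading: for every (m,c) with inspected(m,c), repaired(m,c) ∧ washed(m,c).
Restrictor pairs: (M1,C2) ✓  (M1,C4) ✓  (M1,C5) ✗  (M1,C6) ✓  (M2,C2) ✗  (M2,C4) ✗  (M2,C7) ✗  (M3,C3) ✗  (M3,C4) ✓  (M3,C7) ✓  (M4,C1) ✓  (M4,C2) ✗  (M4,C7) ✓  (M5,C1) ✓  (M5,C2) ✓  (M5,C3) ✓  (M5,C4) ✓  (M5,C6) ✓
Counterexamples (restrictor pairs failing the scope): 6.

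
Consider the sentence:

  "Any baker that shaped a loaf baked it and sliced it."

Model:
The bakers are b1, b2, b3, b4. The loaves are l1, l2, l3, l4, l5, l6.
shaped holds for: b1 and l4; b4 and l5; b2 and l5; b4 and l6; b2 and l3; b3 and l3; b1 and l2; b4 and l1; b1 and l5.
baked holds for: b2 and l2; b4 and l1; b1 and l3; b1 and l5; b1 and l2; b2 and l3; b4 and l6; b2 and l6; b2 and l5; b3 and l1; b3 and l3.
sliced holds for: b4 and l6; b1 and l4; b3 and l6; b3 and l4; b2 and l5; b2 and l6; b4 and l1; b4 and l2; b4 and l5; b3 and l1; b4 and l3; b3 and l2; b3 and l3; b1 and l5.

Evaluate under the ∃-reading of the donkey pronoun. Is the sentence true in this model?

"it" takes "a loaf" as antecedent — a donkey pronoun bound across the clause boundary.
Weak reading: every baker b with some shaped-loaf has at least one shaped-loaf l such that baked(b,l) ∧ sliced(b,l).
Per baker: b1:✓  b2:✓  b3:✓  b4:✓
Every baker in the restrictor has a witness.

True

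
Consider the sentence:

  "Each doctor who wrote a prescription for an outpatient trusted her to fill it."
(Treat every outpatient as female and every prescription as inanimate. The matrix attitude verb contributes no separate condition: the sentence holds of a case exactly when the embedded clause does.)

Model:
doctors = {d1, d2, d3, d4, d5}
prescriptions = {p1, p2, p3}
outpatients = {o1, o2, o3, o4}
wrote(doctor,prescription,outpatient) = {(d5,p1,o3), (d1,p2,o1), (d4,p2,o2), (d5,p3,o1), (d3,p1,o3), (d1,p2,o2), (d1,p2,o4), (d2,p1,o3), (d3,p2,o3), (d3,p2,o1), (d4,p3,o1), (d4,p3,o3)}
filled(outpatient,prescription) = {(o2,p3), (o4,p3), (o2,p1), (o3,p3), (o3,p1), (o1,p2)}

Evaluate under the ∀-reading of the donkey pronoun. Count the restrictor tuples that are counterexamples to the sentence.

"her" takes "an outpatient" as antecedent and "it" takes "a prescription"; both are donkey pronouns co-varying with the restrictor.
Strong reading: for every (d,p,o) with wrote(d,p,o), filled(o,p).
Restrictor triples: (d1,p2,o1)→filled(o1,p2) ✓  (d1,p2,o2)→filled(o2,p2) ✗  (d1,p2,o4)→filled(o4,p2) ✗  (d2,p1,o3)→filled(o3,p1) ✓  (d3,p1,o3)→filled(o3,p1) ✓  (d3,p2,o1)→filled(o1,p2) ✓  (d3,p2,o3)→filled(o3,p2) ✗  (d4,p2,o2)→filled(o2,p2) ✗  (d4,p3,o1)→filled(o1,p3) ✗  (d4,p3,o3)→filled(o3,p3) ✓  (d5,p1,o3)→filled(o3,p1) ✓  (d5,p3,o1)→filled(o1,p3) ✗
Counterexamples (restrictor triples failing the scope): 6.

6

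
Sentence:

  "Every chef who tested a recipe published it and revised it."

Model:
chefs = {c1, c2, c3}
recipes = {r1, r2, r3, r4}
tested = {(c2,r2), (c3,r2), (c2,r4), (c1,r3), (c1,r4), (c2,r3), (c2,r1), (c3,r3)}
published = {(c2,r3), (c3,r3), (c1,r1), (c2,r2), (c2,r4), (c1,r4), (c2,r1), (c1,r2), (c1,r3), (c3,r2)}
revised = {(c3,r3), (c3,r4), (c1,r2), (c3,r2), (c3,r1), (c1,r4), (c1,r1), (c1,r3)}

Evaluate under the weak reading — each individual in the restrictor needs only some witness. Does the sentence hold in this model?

"it" takes "a recipe" as antecedent — a donkey pronoun bound across the clause boundary.
Weak reading: every chef c with some tested-recipe has at least one tested-recipe r such that published(c,r) ∧ revised(c,r).
Per chef: c1:✓  c2:✗  c3:✓
c2 has no witness among its tested-recipes.

False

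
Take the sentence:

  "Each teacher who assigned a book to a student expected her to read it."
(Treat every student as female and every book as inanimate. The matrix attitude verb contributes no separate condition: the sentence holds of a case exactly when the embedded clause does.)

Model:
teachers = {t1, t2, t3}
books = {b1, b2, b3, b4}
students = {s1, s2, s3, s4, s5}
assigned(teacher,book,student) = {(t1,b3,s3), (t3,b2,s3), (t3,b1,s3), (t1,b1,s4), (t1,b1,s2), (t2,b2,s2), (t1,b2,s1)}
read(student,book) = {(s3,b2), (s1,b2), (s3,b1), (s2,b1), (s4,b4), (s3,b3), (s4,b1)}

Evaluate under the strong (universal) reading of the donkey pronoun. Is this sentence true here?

False

"her" takes "a student" as antecedent and "it" takes "a book"; both are donkey pronouns co-varying with the restrictor.
Strong reading: for every (t,b,s) with assigned(t,b,s), read(s,b).
Restrictor triples: (t1,b1,s2)→read(s2,b1) ✓  (t1,b1,s4)→read(s4,b1) ✓  (t1,b2,s1)→read(s1,b2) ✓  (t1,b3,s3)→read(s3,b3) ✓  (t2,b2,s2)→read(s2,b2) ✗  (t3,b1,s3)→read(s3,b1) ✓  (t3,b2,s3)→read(s3,b2) ✓
Counterexample: (t2,b2,s2) — read(s2,b2) does not hold.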